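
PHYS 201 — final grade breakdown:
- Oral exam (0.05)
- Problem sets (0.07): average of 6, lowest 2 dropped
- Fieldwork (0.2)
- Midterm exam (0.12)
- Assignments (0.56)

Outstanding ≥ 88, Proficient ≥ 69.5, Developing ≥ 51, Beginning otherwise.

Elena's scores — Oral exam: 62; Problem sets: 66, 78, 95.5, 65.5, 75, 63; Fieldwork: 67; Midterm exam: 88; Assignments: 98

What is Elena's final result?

Problem sets: drop 63, 65.5 → average of remaining 4 = 314.5/4 = 78.625
Weighted total:
  Oral exam 62 × 0.05 = 3.1
  Problem sets 78.625 × 0.07 = 5.50375
  Fieldwork 67 × 0.2 = 13.4
  Midterm exam 88 × 0.12 = 10.56
  Assignments 98 × 0.56 = 54.88
Sum = 87.44375
87.44375 is ≥ 69.5 and < 88 → Proficient

Proficient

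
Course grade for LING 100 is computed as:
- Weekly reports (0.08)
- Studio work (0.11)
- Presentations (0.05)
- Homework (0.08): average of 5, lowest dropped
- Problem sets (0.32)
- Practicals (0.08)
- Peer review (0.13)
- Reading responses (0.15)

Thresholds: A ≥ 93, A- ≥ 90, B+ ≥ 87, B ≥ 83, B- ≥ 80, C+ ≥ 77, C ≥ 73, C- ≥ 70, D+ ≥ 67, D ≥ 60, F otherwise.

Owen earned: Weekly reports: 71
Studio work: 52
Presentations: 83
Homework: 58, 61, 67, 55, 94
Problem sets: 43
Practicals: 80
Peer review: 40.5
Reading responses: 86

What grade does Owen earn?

Homework: drop 55 → average of remaining 4 = 280/4 = 70
Weighted total:
  Weekly reports 71 × 0.08 = 5.68
  Studio work 52 × 0.11 = 5.72
  Presentations 83 × 0.05 = 4.15
  Homework 70 × 0.08 = 5.6
  Problem sets 43 × 0.32 = 13.76
  Practicals 80 × 0.08 = 6.4
  Peer review 40.5 × 0.13 = 5.265
  Reading responses 86 × 0.15 = 12.9
Sum = 59.475
59.475 < 60 → F

F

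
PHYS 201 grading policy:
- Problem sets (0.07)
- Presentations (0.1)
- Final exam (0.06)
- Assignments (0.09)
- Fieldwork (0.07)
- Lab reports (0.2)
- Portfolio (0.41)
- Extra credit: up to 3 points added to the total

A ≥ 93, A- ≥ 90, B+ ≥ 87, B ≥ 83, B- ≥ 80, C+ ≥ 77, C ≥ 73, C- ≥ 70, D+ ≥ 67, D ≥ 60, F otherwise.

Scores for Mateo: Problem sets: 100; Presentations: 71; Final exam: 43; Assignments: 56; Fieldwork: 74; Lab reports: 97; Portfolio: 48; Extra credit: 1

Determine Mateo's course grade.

D

Weighted total:
  Problem sets 100 × 0.07 = 7
  Presentations 71 × 0.1 = 7.1
  Final exam 43 × 0.06 = 2.58
  Assignments 56 × 0.09 = 5.04
  Fieldwork 74 × 0.07 = 5.18
  Lab reports 97 × 0.2 = 19.4
  Portfolio 48 × 0.41 = 19.68
Sum = 65.98
Extra credit: 65.98 + 1 = 66.98
66.98 is ≥ 60 and < 67 → D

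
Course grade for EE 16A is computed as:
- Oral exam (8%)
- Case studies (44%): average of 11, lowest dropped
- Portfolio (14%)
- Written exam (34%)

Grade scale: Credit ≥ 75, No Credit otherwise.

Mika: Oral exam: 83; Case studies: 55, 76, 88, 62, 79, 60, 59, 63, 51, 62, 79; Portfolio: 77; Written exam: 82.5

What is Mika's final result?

Credit

Case studies: drop 51 → average of remaining 10 = 683/10 = 68.3
Weighted total:
  Oral exam 83 × 0.08 = 6.64
  Case studies 68.3 × 0.44 = 30.052
  Portfolio 77 × 0.14 = 10.78
  Written exam 82.5 × 0.34 = 28.05
Sum = 75.522
75.522 ≥ 75 → Credit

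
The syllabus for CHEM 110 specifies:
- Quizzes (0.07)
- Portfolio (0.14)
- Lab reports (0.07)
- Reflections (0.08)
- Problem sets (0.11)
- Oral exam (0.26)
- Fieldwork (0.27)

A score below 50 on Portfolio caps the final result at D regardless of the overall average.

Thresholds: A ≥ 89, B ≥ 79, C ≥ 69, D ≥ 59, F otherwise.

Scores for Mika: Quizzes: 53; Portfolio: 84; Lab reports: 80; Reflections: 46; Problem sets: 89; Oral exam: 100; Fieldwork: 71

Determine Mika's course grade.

B

Portfolio score 84 ≥ 50: minimum met.
Weighted total:
  Quizzes 53 × 0.07 = 3.71
  Portfolio 84 × 0.14 = 11.76
  Lab reports 80 × 0.07 = 5.6
  Reflections 46 × 0.08 = 3.68
  Problem sets 89 × 0.11 = 9.79
  Oral exam 100 × 0.26 = 26
  Fieldwork 71 × 0.27 = 19.17
Sum = 79.71
79.71 is ≥ 79 and < 89 → B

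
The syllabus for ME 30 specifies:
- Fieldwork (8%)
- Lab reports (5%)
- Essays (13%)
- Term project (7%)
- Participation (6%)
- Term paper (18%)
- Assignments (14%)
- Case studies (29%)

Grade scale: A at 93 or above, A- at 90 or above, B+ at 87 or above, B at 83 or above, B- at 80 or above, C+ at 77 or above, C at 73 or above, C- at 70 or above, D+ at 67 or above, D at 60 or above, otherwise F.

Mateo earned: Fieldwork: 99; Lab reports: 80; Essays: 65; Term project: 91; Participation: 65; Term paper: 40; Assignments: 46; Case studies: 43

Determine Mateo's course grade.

Weighted total:
  Fieldwork 99 × 0.08 = 7.92
  Lab reports 80 × 0.05 = 4
  Essays 65 × 0.13 = 8.45
  Term project 91 × 0.07 = 6.37
  Participation 65 × 0.06 = 3.9
  Term paper 40 × 0.18 = 7.2
  Assignments 46 × 0.14 = 6.44
  Case studies 43 × 0.29 = 12.47
Sum = 56.75
56.75 < 60 → F

F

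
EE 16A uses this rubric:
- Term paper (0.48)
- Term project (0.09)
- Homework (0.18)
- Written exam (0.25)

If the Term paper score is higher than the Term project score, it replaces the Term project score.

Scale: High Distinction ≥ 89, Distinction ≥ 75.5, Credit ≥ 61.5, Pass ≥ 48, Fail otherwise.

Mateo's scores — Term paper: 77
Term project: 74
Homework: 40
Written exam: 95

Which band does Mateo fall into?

Credit

Term paper (77) > Term project (74), so Term project counts as 77.
Weighted total:
  Term paper 77 × 0.48 = 36.96
  Term project 77 × 0.09 = 6.93
  Homework 40 × 0.18 = 7.2
  Written exam 95 × 0.25 = 23.75
Sum = 74.84
74.84 is ≥ 61.5 and < 75.5 → Credit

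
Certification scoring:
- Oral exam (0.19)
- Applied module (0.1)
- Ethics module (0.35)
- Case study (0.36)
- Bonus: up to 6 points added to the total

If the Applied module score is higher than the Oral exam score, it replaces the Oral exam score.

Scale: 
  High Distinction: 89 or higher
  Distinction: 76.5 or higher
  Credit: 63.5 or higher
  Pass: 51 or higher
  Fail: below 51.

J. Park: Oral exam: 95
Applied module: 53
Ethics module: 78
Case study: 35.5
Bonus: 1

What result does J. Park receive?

Credit

Applied module (53) ≤ Oral exam (95), so Oral exam stays at 95.
Weighted total:
  Oral exam 95 × 0.19 = 18.05
  Applied module 53 × 0.1 = 5.3
  Ethics module 78 × 0.35 = 27.3
  Case study 35.5 × 0.36 = 12.78
Sum = 63.43
Bonus: 63.43 + 1 = 64.43
64.43 is ≥ 63.5 and < 76.5 → Credit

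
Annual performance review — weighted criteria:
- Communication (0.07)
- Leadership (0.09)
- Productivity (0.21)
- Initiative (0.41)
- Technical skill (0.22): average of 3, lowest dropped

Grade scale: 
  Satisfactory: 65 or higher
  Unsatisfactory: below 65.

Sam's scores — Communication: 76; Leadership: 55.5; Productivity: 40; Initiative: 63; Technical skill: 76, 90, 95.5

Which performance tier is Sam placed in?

Unsatisfactory

Technical skill: drop 76 → average of remaining 2 = 185.5/2 = 92.75
Weighted total:
  Communication 76 × 0.07 = 5.32
  Leadership 55.5 × 0.09 = 4.995
  Productivity 40 × 0.21 = 8.4
  Initiative 63 × 0.41 = 25.83
  Technical skill 92.75 × 0.22 = 20.405
Sum = 64.95
64.95 < 65 → Unsatisfactory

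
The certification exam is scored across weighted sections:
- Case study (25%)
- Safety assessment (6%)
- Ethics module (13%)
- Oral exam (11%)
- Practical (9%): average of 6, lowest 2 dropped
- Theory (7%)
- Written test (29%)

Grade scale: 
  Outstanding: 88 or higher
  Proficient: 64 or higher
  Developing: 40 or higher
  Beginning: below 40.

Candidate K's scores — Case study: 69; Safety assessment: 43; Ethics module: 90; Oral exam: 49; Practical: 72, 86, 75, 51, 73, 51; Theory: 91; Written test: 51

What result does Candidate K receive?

Practical: drop 51, 51 → average of remaining 4 = 306/4 = 76.5
Weighted total:
  Case study 69 × 0.25 = 17.25
  Safety assessment 43 × 0.06 = 2.58
  Ethics module 90 × 0.13 = 11.7
  Oral exam 49 × 0.11 = 5.39
  Practical 76.5 × 0.09 = 6.885
  Theory 91 × 0.07 = 6.37
  Written test 51 × 0.29 = 14.79
Sum = 64.965
64.965 is ≥ 64 and < 88 → Proficient

Proficient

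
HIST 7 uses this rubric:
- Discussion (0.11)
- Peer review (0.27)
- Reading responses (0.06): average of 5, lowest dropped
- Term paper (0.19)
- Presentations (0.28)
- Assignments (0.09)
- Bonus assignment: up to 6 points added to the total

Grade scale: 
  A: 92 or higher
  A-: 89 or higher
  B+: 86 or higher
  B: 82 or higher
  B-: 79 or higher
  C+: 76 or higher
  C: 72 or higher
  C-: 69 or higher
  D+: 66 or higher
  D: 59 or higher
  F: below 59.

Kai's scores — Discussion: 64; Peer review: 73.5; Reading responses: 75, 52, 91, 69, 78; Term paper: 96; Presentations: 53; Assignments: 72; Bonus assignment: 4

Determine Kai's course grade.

C

Reading responses: drop 52 → average of remaining 4 = 313/4 = 78.25
Weighted total:
  Discussion 64 × 0.11 = 7.04
  Peer review 73.5 × 0.27 = 19.845
  Reading responses 78.25 × 0.06 = 4.695
  Term paper 96 × 0.19 = 18.24
  Presentations 53 × 0.28 = 14.84
  Assignments 72 × 0.09 = 6.48
Sum = 71.14
Bonus assignment: 71.14 + 4 = 75.14
75.14 is ≥ 72 and < 76 → C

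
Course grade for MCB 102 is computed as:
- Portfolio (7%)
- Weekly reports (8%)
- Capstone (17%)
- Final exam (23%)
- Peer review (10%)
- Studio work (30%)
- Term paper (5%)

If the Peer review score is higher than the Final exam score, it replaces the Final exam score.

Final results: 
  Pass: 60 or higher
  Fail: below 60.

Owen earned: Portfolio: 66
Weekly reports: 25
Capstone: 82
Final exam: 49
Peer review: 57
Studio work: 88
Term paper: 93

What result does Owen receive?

Pass

Peer review (57) > Final exam (49), so Final exam counts as 57.
Weighted total:
  Portfolio 66 × 0.07 = 4.62
  Weekly reports 25 × 0.08 = 2
  Capstone 82 × 0.17 = 13.94
  Final exam 57 × 0.23 = 13.11
  Peer review 57 × 0.1 = 5.7
  Studio work 88 × 0.3 = 26.4
  Term paper 93 × 0.05 = 4.65
Sum = 70.42
70.42 ≥ 60 → Pass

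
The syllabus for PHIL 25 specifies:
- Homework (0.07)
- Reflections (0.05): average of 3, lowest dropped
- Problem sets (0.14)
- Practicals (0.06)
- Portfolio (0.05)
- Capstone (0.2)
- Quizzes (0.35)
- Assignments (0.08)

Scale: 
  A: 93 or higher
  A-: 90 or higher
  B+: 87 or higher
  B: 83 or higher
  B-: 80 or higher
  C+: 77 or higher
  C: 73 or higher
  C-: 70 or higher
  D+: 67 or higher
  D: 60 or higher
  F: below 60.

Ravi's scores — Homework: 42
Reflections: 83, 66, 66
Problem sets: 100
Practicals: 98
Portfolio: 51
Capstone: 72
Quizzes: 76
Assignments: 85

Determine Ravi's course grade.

C

Reflections: drop 66 → average of remaining 2 = 149/2 = 74.5
Weighted total:
  Homework 42 × 0.07 = 2.94
  Reflections 74.5 × 0.05 = 3.725
  Problem sets 100 × 0.14 = 14
  Practicals 98 × 0.06 = 5.88
  Portfolio 51 × 0.05 = 2.55
  Capstone 72 × 0.2 = 14.4
  Quizzes 76 × 0.35 = 26.6
  Assignments 85 × 0.08 = 6.8
Sum = 76.895
76.895 is ≥ 73 and < 77 → C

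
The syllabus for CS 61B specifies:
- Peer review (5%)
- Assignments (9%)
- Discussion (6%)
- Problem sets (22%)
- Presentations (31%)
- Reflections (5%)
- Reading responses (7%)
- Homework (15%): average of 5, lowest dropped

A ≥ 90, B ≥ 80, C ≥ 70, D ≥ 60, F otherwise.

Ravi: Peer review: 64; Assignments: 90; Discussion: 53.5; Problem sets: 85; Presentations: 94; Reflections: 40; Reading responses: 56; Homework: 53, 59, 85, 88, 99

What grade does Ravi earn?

Homework: drop 53 → average of remaining 4 = 331/4 = 82.75
Weighted total:
  Peer review 64 × 0.05 = 3.2
  Assignments 90 × 0.09 = 8.1
  Discussion 53.5 × 0.06 = 3.21
  Problem sets 85 × 0.22 = 18.7
  Presentations 94 × 0.31 = 29.14
  Reflections 40 × 0.05 = 2
  Reading responses 56 × 0.07 = 3.92
  Homework 82.75 × 0.15 = 12.4125
Sum = 80.6825
80.6825 is ≥ 80 and < 90 → B

B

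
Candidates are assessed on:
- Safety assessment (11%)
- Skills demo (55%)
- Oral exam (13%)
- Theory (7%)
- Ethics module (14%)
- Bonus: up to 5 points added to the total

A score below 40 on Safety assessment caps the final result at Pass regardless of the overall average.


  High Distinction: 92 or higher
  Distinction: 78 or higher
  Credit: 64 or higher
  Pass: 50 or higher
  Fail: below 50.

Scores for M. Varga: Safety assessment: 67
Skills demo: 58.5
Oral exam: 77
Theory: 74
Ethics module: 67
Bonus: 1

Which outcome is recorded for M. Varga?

Credit

Safety assessment score 67 ≥ 40: minimum met.
Weighted total:
  Safety assessment 67 × 0.11 = 7.37
  Skills demo 58.5 × 0.55 = 32.175
  Oral exam 77 × 0.13 = 10.01
  Theory 74 × 0.07 = 5.18
  Ethics module 67 × 0.14 = 9.38
Sum = 64.115
Bonus: 64.115 + 1 = 65.115
65.115 is ≥ 64 and < 78 → Credit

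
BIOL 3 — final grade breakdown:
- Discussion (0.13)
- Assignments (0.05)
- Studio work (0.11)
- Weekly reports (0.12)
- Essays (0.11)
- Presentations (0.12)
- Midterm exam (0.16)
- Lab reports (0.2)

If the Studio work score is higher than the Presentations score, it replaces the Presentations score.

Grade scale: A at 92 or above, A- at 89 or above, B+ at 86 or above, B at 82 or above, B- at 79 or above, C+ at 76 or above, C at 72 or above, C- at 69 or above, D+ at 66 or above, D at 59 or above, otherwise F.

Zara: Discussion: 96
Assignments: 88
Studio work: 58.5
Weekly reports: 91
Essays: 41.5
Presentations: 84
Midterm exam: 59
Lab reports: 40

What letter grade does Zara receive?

Studio work (58.5) ≤ Presentations (84), so Presentations stays at 84.
Weighted total:
  Discussion 96 × 0.13 = 12.48
  Assignments 88 × 0.05 = 4.4
  Studio work 58.5 × 0.11 = 6.435
  Weekly reports 91 × 0.12 = 10.92
  Essays 41.5 × 0.11 = 4.565
  Presentations 84 × 0.12 = 10.08
  Midterm exam 59 × 0.16 = 9.44
  Lab reports 40 × 0.2 = 8
Sum = 66.32
66.32 is ≥ 66 and < 69 → D+

D+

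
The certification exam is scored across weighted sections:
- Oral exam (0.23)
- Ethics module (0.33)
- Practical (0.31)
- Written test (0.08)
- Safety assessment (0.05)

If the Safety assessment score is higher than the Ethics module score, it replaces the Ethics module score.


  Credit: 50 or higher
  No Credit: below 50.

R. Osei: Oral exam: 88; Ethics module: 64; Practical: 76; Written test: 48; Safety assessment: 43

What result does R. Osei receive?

Credit

Safety assessment (43) ≤ Ethics module (64), so Ethics module stays at 64.
Weighted total:
  Oral exam 88 × 0.23 = 20.24
  Ethics module 64 × 0.33 = 21.12
  Practical 76 × 0.31 = 23.56
  Written test 48 × 0.08 = 3.84
  Safety assessment 43 × 0.05 = 2.15
Sum = 70.91
70.91 ≥ 50 → Credit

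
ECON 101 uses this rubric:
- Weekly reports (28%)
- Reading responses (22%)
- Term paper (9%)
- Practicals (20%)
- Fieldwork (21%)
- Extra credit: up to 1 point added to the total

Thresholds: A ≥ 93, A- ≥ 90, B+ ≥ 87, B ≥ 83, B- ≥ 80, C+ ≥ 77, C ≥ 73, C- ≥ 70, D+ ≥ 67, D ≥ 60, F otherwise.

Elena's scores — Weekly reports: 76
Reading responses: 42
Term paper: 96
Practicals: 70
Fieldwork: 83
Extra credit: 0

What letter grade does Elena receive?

C-

Weighted total:
  Weekly reports 76 × 0.28 = 21.28
  Reading responses 42 × 0.22 = 9.24
  Term paper 96 × 0.09 = 8.64
  Practicals 70 × 0.2 = 14
  Fieldwork 83 × 0.21 = 17.43
Sum = 70.59
Extra credit: 70.59 + 0 = 70.59
70.59 is ≥ 70 and < 73 → C-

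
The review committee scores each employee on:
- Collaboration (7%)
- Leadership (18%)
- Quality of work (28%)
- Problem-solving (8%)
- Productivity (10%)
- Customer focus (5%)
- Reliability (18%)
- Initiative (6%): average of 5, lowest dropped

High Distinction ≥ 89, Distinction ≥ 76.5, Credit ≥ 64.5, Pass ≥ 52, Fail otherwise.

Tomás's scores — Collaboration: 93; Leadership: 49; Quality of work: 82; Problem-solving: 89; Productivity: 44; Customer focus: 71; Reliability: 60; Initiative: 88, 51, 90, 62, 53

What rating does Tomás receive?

Initiative: drop 51 → average of remaining 4 = 293/4 = 73.25
Weighted total:
  Collaboration 93 × 0.07 = 6.51
  Leadership 49 × 0.18 = 8.82
  Quality of work 82 × 0.28 = 22.96
  Problem-solving 89 × 0.08 = 7.12
  Productivity 44 × 0.1 = 4.4
  Customer focus 71 × 0.05 = 3.55
  Reliability 60 × 0.18 = 10.8
  Initiative 73.25 × 0.06 = 4.395
Sum = 68.555
68.555 is ≥ 64.5 and < 76.5 → Credit

Credit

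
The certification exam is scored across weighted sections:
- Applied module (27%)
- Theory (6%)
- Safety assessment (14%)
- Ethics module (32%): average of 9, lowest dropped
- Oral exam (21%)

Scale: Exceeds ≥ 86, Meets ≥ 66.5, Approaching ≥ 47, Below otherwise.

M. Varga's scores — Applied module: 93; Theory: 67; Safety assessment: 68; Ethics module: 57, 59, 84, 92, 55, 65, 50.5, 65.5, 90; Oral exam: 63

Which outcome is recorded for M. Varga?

Meets

Ethics module: drop 50.5 → average of remaining 8 = 567.5/8 = 70.9375
Weighted total:
  Applied module 93 × 0.27 = 25.11
  Theory 67 × 0.06 = 4.02
  Safety assessment 68 × 0.14 = 9.52
  Ethics module 70.9375 × 0.32 = 22.7
  Oral exam 63 × 0.21 = 13.23
Sum = 74.58
74.58 is ≥ 66.5 and < 86 → Meets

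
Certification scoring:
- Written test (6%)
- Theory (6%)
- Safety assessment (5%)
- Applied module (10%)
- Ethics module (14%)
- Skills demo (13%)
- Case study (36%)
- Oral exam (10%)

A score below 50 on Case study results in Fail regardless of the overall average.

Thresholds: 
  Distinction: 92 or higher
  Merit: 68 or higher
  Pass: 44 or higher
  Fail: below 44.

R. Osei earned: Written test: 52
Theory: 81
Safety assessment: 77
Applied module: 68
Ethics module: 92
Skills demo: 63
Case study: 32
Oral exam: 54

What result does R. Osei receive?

Case study score 32 < 50: minimum not met.
Weighted total:
  Written test 52 × 0.06 = 3.12
  Theory 81 × 0.06 = 4.86
  Safety assessment 77 × 0.05 = 3.85
  Applied module 68 × 0.1 = 6.8
  Ethics module 92 × 0.14 = 12.88
  Skills demo 63 × 0.13 = 8.19
  Case study 32 × 0.36 = 11.52
  Oral exam 54 × 0.1 = 5.4
Sum = 56.62
Because the Case study minimum was not met, the result is Fail.

Fail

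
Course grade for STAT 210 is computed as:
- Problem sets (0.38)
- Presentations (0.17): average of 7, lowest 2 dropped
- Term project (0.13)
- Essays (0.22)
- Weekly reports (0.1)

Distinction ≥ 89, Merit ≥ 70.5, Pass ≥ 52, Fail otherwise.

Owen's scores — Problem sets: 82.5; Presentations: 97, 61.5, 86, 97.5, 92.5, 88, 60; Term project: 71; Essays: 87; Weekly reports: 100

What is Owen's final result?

Presentations: drop 60, 61.5 → average of remaining 5 = 461/5 = 92.2
Weighted total:
  Problem sets 82.5 × 0.38 = 31.35
  Presentations 92.2 × 0.17 = 15.674
  Term project 71 × 0.13 = 9.23
  Essays 87 × 0.22 = 19.14
  Weekly reports 100 × 0.1 = 10
Sum = 85.394
85.394 is ≥ 70.5 and < 89 → Merit

Merit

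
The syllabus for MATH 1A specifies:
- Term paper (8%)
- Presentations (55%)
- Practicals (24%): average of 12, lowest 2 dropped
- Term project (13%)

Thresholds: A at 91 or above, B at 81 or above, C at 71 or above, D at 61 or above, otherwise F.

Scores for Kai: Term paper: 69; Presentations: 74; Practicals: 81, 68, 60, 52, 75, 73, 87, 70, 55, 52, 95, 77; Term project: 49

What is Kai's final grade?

Practicals: drop 52, 52 → average of remaining 10 = 741/10 = 74.1
Weighted total:
  Term paper 69 × 0.08 = 5.52
  Presentations 74 × 0.55 = 40.7
  Practicals 74.1 × 0.24 = 17.784
  Term project 49 × 0.13 = 6.37
Sum = 70.374
70.374 is ≥ 61 and < 71 → D

D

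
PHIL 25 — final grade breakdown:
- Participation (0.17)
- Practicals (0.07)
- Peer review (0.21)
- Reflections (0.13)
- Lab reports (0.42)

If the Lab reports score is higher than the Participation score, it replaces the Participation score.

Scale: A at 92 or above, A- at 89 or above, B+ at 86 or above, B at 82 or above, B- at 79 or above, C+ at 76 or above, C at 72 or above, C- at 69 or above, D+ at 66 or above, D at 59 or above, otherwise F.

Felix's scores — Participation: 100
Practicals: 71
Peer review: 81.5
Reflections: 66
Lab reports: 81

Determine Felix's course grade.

Lab reports (81) ≤ Participation (100), so Participation stays at 100.
Weighted total:
  Participation 100 × 0.17 = 17
  Practicals 71 × 0.07 = 4.97
  Peer review 81.5 × 0.21 = 17.115
  Reflections 66 × 0.13 = 8.58
  Lab reports 81 × 0.42 = 34.02
Sum = 81.685
81.685 is ≥ 79 and < 82 → B-

B-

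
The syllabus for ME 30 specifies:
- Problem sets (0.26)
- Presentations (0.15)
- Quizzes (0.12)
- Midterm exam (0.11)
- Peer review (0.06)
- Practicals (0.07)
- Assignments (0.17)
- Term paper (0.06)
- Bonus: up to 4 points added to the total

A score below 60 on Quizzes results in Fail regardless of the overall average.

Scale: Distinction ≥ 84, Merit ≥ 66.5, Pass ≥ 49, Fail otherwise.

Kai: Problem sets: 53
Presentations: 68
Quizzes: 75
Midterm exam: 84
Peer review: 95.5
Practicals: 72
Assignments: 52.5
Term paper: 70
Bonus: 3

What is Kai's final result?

Merit

Quizzes score 75 ≥ 60: minimum met.
Weighted total:
  Problem sets 53 × 0.26 = 13.78
  Presentations 68 × 0.15 = 10.2
  Quizzes 75 × 0.12 = 9
  Midterm exam 84 × 0.11 = 9.24
  Peer review 95.5 × 0.06 = 5.73
  Practicals 72 × 0.07 = 5.04
  Assignments 52.5 × 0.17 = 8.925
  Term paper 70 × 0.06 = 4.2
Sum = 66.115
Bonus: 66.115 + 3 = 69.115
69.115 is ≥ 66.5 and < 84 → Merit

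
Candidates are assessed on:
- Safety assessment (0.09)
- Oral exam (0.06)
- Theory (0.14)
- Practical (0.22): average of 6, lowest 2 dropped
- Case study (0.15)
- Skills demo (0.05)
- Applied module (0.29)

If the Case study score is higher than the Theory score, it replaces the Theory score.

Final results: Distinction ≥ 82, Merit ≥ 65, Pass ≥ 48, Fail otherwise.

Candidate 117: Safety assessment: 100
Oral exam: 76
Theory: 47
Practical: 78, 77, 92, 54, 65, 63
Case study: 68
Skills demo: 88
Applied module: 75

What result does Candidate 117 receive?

Merit

Practical: drop 54, 63 → average of remaining 4 = 312/4 = 78
Case study (68) > Theory (47), so Theory counts as 68.
Weighted total:
  Safety assessment 100 × 0.09 = 9
  Oral exam 76 × 0.06 = 4.56
  Theory 68 × 0.14 = 9.52
  Practical 78 × 0.22 = 17.16
  Case study 68 × 0.15 = 10.2
  Skills demo 88 × 0.05 = 4.4
  Applied module 75 × 0.29 = 21.75
Sum = 76.59
76.59 is ≥ 65 and < 82 → Merit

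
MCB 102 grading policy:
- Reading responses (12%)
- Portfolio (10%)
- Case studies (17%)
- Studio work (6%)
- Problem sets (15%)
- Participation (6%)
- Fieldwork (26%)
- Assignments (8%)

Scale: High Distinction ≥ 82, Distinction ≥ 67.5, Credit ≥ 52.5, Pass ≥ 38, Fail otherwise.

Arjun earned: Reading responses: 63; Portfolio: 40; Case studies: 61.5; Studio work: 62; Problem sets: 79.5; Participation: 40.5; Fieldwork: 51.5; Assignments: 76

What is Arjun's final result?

Weighted total:
  Reading responses 63 × 0.12 = 7.56
  Portfolio 40 × 0.1 = 4
  Case studies 61.5 × 0.17 = 10.455
  Studio work 62 × 0.06 = 3.72
  Problem sets 79.5 × 0.15 = 11.925
  Participation 40.5 × 0.06 = 2.43
  Fieldwork 51.5 × 0.26 = 13.39
  Assignments 76 × 0.08 = 6.08
Sum = 59.56
59.56 is ≥ 52.5 and < 67.5 → Credit

Credit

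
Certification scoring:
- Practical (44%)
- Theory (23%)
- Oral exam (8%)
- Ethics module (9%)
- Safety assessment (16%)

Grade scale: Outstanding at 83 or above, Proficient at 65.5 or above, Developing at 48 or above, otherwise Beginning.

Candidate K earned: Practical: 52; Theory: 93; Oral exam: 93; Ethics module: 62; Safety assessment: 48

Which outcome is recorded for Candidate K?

Developing

Weighted total:
  Practical 52 × 0.44 = 22.88
  Theory 93 × 0.23 = 21.39
  Oral exam 93 × 0.08 = 7.44
  Ethics module 62 × 0.09 = 5.58
  Safety assessment 48 × 0.16 = 7.68
Sum = 64.97
64.97 is ≥ 48 and < 65.5 → Developing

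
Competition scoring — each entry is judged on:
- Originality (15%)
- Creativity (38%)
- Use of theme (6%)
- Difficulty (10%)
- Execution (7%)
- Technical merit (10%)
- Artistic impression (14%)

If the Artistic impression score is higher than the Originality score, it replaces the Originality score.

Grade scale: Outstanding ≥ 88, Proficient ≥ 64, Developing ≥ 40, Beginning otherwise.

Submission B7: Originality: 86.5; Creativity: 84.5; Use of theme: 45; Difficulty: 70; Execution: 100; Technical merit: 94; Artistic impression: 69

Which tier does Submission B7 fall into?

Proficient

Artistic impression (69) ≤ Originality (86.5), so Originality stays at 86.5.
Weighted total:
  Originality 86.5 × 0.15 = 12.975
  Creativity 84.5 × 0.38 = 32.11
  Use of theme 45 × 0.06 = 2.7
  Difficulty 70 × 0.1 = 7
  Execution 100 × 0.07 = 7
  Technical merit 94 × 0.1 = 9.4
  Artistic impression 69 × 0.14 = 9.66
Sum = 80.845
80.845 is ≥ 64 and < 88 → Proficient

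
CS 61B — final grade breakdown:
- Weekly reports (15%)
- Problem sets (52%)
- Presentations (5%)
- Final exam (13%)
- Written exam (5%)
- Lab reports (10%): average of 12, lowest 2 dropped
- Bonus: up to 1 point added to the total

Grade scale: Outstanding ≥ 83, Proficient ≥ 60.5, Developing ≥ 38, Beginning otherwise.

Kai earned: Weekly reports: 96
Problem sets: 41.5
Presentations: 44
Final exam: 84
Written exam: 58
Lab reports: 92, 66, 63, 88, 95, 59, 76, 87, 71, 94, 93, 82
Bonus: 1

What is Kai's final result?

Proficient

Lab reports: drop 59, 63 → average of remaining 10 = 844/10 = 84.4
Weighted total:
  Weekly reports 96 × 0.15 = 14.4
  Problem sets 41.5 × 0.52 = 21.58
  Presentations 44 × 0.05 = 2.2
  Final exam 84 × 0.13 = 10.92
  Written exam 58 × 0.05 = 2.9
  Lab reports 84.4 × 0.1 = 8.44
Sum = 60.44
Bonus: 60.44 + 1 = 61.44
61.44 is ≥ 60.5 and < 83 → Proficient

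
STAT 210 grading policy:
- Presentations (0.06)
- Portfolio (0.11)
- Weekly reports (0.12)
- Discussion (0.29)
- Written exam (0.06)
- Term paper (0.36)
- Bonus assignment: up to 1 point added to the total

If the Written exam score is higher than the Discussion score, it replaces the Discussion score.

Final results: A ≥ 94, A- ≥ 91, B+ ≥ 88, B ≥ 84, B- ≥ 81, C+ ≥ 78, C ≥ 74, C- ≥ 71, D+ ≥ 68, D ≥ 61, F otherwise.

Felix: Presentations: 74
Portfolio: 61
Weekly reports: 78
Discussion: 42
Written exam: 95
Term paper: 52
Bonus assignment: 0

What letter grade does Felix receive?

C-

Written exam (95) > Discussion (42), so Discussion counts as 95.
Weighted total:
  Presentations 74 × 0.06 = 4.44
  Portfolio 61 × 0.11 = 6.71
  Weekly reports 78 × 0.12 = 9.36
  Discussion 95 × 0.29 = 27.55
  Written exam 95 × 0.06 = 5.7
  Term paper 52 × 0.36 = 18.72
Sum = 72.48
Bonus assignment: 72.48 + 0 = 72.48
72.48 is ≥ 71 and < 74 → C-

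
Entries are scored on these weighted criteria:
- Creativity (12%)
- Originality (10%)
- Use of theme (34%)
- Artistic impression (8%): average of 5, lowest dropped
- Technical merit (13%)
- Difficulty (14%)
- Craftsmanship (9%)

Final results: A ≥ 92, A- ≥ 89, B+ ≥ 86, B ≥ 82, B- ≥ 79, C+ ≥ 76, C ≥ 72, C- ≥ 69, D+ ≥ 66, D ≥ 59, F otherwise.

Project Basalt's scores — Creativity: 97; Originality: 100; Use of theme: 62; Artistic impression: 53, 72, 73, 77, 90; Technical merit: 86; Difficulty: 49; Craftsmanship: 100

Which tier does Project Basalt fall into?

Artistic impression: drop 53 → average of remaining 4 = 312/4 = 78
Weighted total:
  Creativity 97 × 0.12 = 11.64
  Originality 100 × 0.1 = 10
  Use of theme 62 × 0.34 = 21.08
  Artistic impression 78 × 0.08 = 6.24
  Technical merit 86 × 0.13 = 11.18
  Difficulty 49 × 0.14 = 6.86
  Craftsmanship 100 × 0.09 = 9
Sum = 76
76 is ≥ 76 and < 79 → C+

C+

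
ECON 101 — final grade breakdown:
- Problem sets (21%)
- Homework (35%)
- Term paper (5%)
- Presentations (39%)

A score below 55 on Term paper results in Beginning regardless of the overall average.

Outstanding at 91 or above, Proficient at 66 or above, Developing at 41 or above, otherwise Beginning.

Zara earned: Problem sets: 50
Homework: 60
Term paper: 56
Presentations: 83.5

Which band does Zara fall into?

Term paper score 56 ≥ 55: minimum met.
Weighted total:
  Problem sets 50 × 0.21 = 10.5
  Homework 60 × 0.35 = 21
  Term paper 56 × 0.05 = 2.8
  Presentations 83.5 × 0.39 = 32.565
Sum = 66.865
66.865 is ≥ 66 and < 91 → Proficient

Proficient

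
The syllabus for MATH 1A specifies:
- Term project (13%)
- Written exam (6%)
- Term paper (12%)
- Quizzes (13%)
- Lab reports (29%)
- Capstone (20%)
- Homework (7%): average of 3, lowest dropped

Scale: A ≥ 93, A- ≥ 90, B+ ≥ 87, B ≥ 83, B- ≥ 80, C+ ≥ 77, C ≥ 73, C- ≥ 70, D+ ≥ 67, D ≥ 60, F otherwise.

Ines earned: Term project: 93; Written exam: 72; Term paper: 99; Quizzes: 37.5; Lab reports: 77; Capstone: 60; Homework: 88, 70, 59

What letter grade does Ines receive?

Homework: drop 59 → average of remaining 2 = 158/2 = 79
Weighted total:
  Term project 93 × 0.13 = 12.09
  Written exam 72 × 0.06 = 4.32
  Term paper 99 × 0.12 = 11.88
  Quizzes 37.5 × 0.13 = 4.875
  Lab reports 77 × 0.29 = 22.33
  Capstone 60 × 0.2 = 12
  Homework 79 × 0.07 = 5.53
Sum = 73.025
73.025 is ≥ 73 and < 77 → C

C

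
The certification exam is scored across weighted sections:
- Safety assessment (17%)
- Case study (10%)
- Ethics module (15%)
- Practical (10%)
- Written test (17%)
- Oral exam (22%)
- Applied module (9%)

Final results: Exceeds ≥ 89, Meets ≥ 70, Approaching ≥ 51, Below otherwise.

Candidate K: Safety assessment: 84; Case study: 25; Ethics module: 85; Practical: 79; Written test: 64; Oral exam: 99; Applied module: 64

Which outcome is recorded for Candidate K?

Weighted total:
  Safety assessment 84 × 0.17 = 14.28
  Case study 25 × 0.1 = 2.5
  Ethics module 85 × 0.15 = 12.75
  Practical 79 × 0.1 = 7.9
  Written test 64 × 0.17 = 10.88
  Oral exam 99 × 0.22 = 21.78
  Applied module 64 × 0.09 = 5.76
Sum = 75.85
75.85 is ≥ 70 and < 89 → Meets

Meets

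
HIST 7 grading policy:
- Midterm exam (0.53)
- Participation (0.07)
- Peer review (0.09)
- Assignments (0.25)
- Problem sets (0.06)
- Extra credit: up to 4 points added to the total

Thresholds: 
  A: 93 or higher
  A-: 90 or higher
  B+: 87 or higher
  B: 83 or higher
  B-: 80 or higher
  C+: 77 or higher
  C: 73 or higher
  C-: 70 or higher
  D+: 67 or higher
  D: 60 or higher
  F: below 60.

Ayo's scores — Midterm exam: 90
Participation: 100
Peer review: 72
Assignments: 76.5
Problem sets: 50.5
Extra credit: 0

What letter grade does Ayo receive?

B

Weighted total:
  Midterm exam 90 × 0.53 = 47.7
  Participation 100 × 0.07 = 7
  Peer review 72 × 0.09 = 6.48
  Assignments 76.5 × 0.25 = 19.125
  Problem sets 50.5 × 0.06 = 3.03
Sum = 83.335
Extra credit: 83.335 + 0 = 83.335
83.335 is ≥ 83 and < 87 → B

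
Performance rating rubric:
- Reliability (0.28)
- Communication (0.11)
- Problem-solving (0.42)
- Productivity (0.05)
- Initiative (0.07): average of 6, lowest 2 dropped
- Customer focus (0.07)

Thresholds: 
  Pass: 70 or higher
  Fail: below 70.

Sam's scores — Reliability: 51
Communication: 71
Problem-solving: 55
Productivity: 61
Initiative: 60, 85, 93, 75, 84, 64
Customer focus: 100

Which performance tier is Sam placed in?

Initiative: drop 60, 64 → average of remaining 4 = 337/4 = 84.25
Weighted total:
  Reliability 51 × 0.28 = 14.28
  Communication 71 × 0.11 = 7.81
  Problem-solving 55 × 0.42 = 23.1
  Productivity 61 × 0.05 = 3.05
  Initiative 84.25 × 0.07 = 5.8975
  Customer focus 100 × 0.07 = 7
Sum = 61.1375
61.1375 < 70 → Fail

Fail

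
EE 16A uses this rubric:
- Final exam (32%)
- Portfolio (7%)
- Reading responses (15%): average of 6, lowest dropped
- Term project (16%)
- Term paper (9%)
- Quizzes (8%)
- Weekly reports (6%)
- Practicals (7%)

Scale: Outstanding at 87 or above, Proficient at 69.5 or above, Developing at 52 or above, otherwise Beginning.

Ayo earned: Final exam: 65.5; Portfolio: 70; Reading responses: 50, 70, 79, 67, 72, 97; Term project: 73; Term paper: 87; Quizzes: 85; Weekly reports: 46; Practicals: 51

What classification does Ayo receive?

Reading responses: drop 50 → average of remaining 5 = 385/5 = 77
Weighted total:
  Final exam 65.5 × 0.32 = 20.96
  Portfolio 70 × 0.07 = 4.9
  Reading responses 77 × 0.15 = 11.55
  Term project 73 × 0.16 = 11.68
  Term paper 87 × 0.09 = 7.83
  Quizzes 85 × 0.08 = 6.8
  Weekly reports 46 × 0.06 = 2.76
  Practicals 51 × 0.07 = 3.57
Sum = 70.05
70.05 is ≥ 69.5 and < 87 → Proficient

Proficient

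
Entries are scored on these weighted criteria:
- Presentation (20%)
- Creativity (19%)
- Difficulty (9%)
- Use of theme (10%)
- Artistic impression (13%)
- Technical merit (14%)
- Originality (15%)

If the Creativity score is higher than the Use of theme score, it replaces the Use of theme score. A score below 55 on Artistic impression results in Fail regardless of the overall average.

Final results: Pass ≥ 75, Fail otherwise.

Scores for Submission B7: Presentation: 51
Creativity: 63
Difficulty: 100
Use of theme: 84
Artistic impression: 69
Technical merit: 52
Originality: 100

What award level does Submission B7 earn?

Creativity (63) ≤ Use of theme (84), so Use of theme stays at 84.
Artistic impression score 69 ≥ 55: minimum met.
Weighted total:
  Presentation 51 × 0.2 = 10.2
  Creativity 63 × 0.19 = 11.97
  Difficulty 100 × 0.09 = 9
  Use of theme 84 × 0.1 = 8.4
  Artistic impression 69 × 0.13 = 8.97
  Technical merit 52 × 0.14 = 7.28
  Originality 100 × 0.15 = 15
Sum = 70.82
70.82 < 75 → Fail

Fail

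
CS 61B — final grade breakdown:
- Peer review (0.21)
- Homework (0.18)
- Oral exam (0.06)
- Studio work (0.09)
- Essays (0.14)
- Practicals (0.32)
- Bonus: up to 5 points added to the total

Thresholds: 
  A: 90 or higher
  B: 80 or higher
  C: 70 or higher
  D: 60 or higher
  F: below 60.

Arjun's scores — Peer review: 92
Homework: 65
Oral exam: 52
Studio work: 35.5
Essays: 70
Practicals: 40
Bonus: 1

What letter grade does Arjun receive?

Weighted total:
  Peer review 92 × 0.21 = 19.32
  Homework 65 × 0.18 = 11.7
  Oral exam 52 × 0.06 = 3.12
  Studio work 35.5 × 0.09 = 3.195
  Essays 70 × 0.14 = 9.8
  Practicals 40 × 0.32 = 12.8
Sum = 59.935
Bonus: 59.935 + 1 = 60.935
60.935 is ≥ 60 and < 70 → D

D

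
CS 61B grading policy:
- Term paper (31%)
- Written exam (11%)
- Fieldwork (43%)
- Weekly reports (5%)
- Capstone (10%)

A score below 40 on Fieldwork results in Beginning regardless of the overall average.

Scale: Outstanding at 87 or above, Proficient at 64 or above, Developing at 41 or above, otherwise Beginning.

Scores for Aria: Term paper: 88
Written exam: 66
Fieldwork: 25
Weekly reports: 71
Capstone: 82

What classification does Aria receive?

Beginning

Fieldwork score 25 < 40: minimum not met.
Weighted total:
  Term paper 88 × 0.31 = 27.28
  Written exam 66 × 0.11 = 7.26
  Fieldwork 25 × 0.43 = 10.75
  Weekly reports 71 × 0.05 = 3.55
  Capstone 82 × 0.1 = 8.2
Sum = 57.04
Because the Fieldwork minimum was not met, the result is Beginning.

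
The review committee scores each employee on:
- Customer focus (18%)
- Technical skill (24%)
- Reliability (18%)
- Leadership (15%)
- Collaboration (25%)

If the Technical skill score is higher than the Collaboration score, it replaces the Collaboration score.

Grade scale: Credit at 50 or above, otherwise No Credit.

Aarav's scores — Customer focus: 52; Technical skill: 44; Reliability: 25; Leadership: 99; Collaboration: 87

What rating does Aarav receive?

Credit

Technical skill (44) ≤ Collaboration (87), so Collaboration stays at 87.
Weighted total:
  Customer focus 52 × 0.18 = 9.36
  Technical skill 44 × 0.24 = 10.56
  Reliability 25 × 0.18 = 4.5
  Leadership 99 × 0.15 = 14.85
  Collaboration 87 × 0.25 = 21.75
Sum = 61.02
61.02 ≥ 50 → Credit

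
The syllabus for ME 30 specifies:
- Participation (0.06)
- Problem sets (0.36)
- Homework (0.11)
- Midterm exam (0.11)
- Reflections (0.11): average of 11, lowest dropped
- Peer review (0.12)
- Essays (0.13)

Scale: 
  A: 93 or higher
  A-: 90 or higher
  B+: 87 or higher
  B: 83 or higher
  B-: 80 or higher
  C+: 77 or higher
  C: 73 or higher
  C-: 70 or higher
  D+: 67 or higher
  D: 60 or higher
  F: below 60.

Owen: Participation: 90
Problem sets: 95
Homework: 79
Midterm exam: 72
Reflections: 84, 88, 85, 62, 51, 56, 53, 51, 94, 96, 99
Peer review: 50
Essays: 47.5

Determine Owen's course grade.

C

Reflections: drop 51 → average of remaining 10 = 768/10 = 76.8
Weighted total:
  Participation 90 × 0.06 = 5.4
  Problem sets 95 × 0.36 = 34.2
  Homework 79 × 0.11 = 8.69
  Midterm exam 72 × 0.11 = 7.92
  Reflections 76.8 × 0.11 = 8.448
  Peer review 50 × 0.12 = 6
  Essays 47.5 × 0.13 = 6.175
Sum = 76.833
76.833 is ≥ 73 and < 77 → C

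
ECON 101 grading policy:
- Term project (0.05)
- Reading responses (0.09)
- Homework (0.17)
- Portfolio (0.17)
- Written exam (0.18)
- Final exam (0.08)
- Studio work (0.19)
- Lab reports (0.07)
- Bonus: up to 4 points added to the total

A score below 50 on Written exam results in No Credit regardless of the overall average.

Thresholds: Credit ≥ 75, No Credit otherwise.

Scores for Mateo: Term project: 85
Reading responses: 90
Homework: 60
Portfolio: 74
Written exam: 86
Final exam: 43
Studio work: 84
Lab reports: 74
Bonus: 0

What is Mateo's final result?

Written exam score 86 ≥ 50: minimum met.
Weighted total:
  Term project 85 × 0.05 = 4.25
  Reading responses 90 × 0.09 = 8.1
  Homework 60 × 0.17 = 10.2
  Portfolio 74 × 0.17 = 12.58
  Written exam 86 × 0.18 = 15.48
  Final exam 43 × 0.08 = 3.44
  Studio work 84 × 0.19 = 15.96
  Lab reports 74 × 0.07 = 5.18
Sum = 75.19
Bonus: 75.19 + 0 = 75.19
75.19 ≥ 75 → Credit

Credit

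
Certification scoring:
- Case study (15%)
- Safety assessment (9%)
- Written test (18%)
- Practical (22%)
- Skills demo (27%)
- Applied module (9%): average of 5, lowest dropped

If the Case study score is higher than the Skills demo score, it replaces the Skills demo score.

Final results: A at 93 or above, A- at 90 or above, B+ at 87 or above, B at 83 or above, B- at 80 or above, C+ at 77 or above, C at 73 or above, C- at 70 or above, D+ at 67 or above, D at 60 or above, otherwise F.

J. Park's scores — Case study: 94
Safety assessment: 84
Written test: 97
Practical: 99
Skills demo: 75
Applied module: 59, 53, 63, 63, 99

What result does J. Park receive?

Applied module: drop 53 → average of remaining 4 = 284/4 = 71
Case study (94) > Skills demo (75), so Skills demo counts as 94.
Weighted total:
  Case study 94 × 0.15 = 14.1
  Safety assessment 84 × 0.09 = 7.56
  Written test 97 × 0.18 = 17.46
  Practical 99 × 0.22 = 21.78
  Skills demo 94 × 0.27 = 25.38
  Applied module 71 × 0.09 = 6.39
Sum = 92.67
92.67 is ≥ 90 and < 93 → A-

A-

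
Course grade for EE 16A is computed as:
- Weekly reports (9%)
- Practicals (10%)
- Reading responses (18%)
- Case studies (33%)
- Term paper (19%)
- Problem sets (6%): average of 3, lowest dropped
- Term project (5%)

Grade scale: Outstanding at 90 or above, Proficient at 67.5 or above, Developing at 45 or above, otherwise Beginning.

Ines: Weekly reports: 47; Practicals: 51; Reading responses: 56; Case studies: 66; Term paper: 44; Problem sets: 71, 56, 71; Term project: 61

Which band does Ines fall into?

Problem sets: drop 56 → average of remaining 2 = 142/2 = 71
Weighted total:
  Weekly reports 47 × 0.09 = 4.23
  Practicals 51 × 0.1 = 5.1
  Reading responses 56 × 0.18 = 10.08
  Case studies 66 × 0.33 = 21.78
  Term paper 44 × 0.19 = 8.36
  Problem sets 71 × 0.06 = 4.26
  Term project 61 × 0.05 = 3.05
Sum = 56.86
56.86 is ≥ 45 and < 67.5 → Developing

Developing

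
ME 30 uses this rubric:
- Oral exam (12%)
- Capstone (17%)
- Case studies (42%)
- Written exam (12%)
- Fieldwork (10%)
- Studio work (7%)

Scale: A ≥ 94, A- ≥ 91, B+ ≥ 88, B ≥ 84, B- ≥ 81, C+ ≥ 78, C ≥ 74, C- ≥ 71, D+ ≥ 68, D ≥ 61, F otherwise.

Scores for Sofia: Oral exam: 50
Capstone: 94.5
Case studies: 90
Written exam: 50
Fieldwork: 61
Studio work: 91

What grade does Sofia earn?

Weighted total:
  Oral exam 50 × 0.12 = 6
  Capstone 94.5 × 0.17 = 16.065
  Case studies 90 × 0.42 = 37.8
  Written exam 50 × 0.12 = 6
  Fieldwork 61 × 0.1 = 6.1
  Studio work 91 × 0.07 = 6.37
Sum = 78.335
78.335 is ≥ 78 and < 81 → C+

C+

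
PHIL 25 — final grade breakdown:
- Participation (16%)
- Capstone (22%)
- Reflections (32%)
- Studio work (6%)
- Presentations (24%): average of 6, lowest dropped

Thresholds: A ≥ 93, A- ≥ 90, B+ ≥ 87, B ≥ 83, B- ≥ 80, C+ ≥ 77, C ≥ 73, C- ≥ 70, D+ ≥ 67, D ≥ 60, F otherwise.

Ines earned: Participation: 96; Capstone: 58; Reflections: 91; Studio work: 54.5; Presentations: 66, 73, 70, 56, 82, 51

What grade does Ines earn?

Presentations: drop 51 → average of remaining 5 = 347/5 = 69.4
Weighted total:
  Participation 96 × 0.16 = 15.36
  Capstone 58 × 0.22 = 12.76
  Reflections 91 × 0.32 = 29.12
  Studio work 54.5 × 0.06 = 3.27
  Presentations 69.4 × 0.24 = 16.656
Sum = 77.166
77.166 is ≥ 77 and < 80 → C+

C+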